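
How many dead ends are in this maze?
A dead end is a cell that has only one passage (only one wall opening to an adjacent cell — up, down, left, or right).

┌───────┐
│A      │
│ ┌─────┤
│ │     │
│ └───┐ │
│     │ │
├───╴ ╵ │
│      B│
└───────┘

Checking each cell for number of passages:

Dead ends found at positions:
  (0, 3)
  (1, 1)
  (3, 0)
Total dead ends: 3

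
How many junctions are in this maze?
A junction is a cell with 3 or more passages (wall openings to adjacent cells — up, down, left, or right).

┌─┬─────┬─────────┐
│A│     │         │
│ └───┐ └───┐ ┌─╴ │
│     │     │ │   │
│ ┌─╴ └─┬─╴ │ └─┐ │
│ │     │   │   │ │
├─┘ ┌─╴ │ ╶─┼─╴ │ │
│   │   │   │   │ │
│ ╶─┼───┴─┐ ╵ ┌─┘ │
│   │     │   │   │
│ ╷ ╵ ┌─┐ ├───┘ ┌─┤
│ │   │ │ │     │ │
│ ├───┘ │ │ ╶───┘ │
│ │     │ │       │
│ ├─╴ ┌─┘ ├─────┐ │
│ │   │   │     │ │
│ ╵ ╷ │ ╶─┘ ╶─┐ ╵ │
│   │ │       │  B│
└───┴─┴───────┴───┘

Checking each cell for number of passages:

Junctions found (3+ passages):
  (0, 6): 3 passages
  (1, 0): 3 passages
  (1, 8): 3 passages
  (2, 2): 3 passages
  (4, 0): 3 passages
  (6, 2): 3 passages
  (6, 8): 3 passages
  (7, 2): 3 passages
  (8, 5): 3 passages
Total junctions: 9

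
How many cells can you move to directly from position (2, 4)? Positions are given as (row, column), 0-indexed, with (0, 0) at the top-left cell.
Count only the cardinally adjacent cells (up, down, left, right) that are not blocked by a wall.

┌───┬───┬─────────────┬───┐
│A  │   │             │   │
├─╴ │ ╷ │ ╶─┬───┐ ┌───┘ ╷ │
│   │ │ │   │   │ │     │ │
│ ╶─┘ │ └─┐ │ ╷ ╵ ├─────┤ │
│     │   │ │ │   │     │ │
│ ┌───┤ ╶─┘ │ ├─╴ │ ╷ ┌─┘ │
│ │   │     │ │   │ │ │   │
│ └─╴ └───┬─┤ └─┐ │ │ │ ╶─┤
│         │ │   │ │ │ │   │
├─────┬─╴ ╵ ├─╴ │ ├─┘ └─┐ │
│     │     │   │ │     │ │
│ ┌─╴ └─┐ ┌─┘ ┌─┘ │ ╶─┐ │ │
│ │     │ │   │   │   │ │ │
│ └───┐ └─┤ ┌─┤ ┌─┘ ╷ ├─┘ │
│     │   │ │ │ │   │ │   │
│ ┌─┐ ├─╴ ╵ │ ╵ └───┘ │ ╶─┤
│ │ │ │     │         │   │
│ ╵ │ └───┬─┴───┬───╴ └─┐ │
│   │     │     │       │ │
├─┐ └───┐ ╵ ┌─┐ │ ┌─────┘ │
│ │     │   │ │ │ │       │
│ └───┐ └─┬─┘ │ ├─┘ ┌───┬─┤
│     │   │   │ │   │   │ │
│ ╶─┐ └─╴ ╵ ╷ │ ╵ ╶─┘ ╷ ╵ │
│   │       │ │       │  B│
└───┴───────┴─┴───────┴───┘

Checking passable neighbors of (2, 4):
Neighbors: (2, 3)
Count: 1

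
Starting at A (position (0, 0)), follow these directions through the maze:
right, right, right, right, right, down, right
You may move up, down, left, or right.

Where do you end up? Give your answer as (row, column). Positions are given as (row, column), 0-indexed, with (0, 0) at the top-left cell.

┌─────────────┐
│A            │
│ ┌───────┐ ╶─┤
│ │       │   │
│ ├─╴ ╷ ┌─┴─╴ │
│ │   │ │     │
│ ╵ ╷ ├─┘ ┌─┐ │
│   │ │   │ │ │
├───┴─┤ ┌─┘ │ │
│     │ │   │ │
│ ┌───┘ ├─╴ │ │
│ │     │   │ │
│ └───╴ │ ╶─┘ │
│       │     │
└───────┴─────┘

Following directions step by step:
Start: (0, 0)
  right: (0, 0) → (0, 1)
  right: (0, 1) → (0, 2)
  right: (0, 2) → (0, 3)
  right: (0, 3) → (0, 4)
  right: (0, 4) → (0, 5)
  down: (0, 5) → (1, 5)
  right: (1, 5) → (1, 6)
Final position: (1, 6)

Path taken:

┌─────────────┐
│A → → → → ↓  │
│ ┌───────┐ ╶─┤
│ │       │↳ B│
│ ├─╴ ╷ ┌─┴─╴ │
│ │   │ │     │
│ ╵ ╷ ├─┘ ┌─┐ │
│   │ │   │ │ │
├───┴─┤ ┌─┘ │ │
│     │ │   │ │
│ ┌───┘ ├─╴ │ │
│ │     │   │ │
│ └───╴ │ ╶─┘ │
│       │     │
└───────┴─────┘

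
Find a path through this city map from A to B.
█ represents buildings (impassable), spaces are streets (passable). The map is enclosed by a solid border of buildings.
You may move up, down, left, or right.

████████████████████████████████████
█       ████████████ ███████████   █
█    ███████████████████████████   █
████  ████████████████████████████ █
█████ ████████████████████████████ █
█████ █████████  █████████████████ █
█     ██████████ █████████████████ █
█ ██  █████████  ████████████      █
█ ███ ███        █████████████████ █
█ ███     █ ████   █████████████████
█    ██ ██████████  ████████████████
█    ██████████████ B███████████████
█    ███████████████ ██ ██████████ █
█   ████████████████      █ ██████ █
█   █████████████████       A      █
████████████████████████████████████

Finding the shortest path from A to B:
Movement: cardinal only
Path length: 11 steps
Directions: left → left → left → up → left → left → left → left → left → up → up

Solution:

████████████████████████████████████
█       ████████████ ███████████   █
█    ███████████████████████████   █
████  ████████████████████████████ █
█████ ████████████████████████████ █
█████ █████████  █████████████████ █
█     ██████████ █████████████████ █
█ ██  █████████  ████████████      █
█ ███ ███        █████████████████ █
█ ███     █ ████   █████████████████
█    ██ ██████████  ████████████████
█    ██████████████ B███████████████
█    ███████████████↑██ ██████████ █
█   ████████████████↑←←←←↰█ ██████ █
█   █████████████████    ↑←←A      █
████████████████████████████████████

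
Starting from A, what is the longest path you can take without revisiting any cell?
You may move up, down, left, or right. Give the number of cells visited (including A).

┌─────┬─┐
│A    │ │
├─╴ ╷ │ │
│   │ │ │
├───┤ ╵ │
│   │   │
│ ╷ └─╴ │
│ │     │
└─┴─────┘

Finding longest simple path using DFS:
Start: (0, 0)
Longest path visits 12 cells
Path: A → right → right → down → down → right → down → left → left → up → left → down

Solution:

┌─────┬─┐
│A → ↓│ │
├─╴ ╷ │ │
│   │↓│ │
├───┤ ╵ │
│↓ ↰│↳ ↓│
│ ╷ └─╴ │
│B│↑ ← ↲│
└─┴─────┘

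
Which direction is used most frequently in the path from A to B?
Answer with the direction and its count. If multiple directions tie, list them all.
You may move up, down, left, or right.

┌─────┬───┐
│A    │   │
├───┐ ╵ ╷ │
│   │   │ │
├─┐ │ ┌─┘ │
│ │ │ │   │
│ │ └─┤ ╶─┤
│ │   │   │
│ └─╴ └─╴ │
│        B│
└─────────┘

Directions: right, right, down, right, up, right, down, down, left, down, right, down
Counts: {'right': 5, 'down': 5, 'up': 1, 'left': 1}
Most common: down and right (tied at 5 times each)

Solution:

┌─────┬───┐
│A → ↓│↱ ↓│
├───┐ ╵ ╷ │
│   │↳ ↑│↓│
├─┐ │ ┌─┘ │
│ │ │ │↓ ↲│
│ │ └─┤ ╶─┤
│ │   │↳ ↓│
│ └─╴ └─╴ │
│        B│
└─────────┘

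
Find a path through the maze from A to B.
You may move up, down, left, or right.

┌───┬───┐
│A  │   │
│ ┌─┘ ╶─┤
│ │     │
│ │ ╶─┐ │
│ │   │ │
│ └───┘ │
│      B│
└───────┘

Finding the shortest path through the maze:
Path length: 6 steps
Directions: down → down → down → right → right → right

Solution:

┌───┬───┐
│A  │   │
│ ┌─┘ ╶─┤
│↓│     │
│ │ ╶─┐ │
│↓│   │ │
│ └───┘ │
│↳ → → B│
└───────┘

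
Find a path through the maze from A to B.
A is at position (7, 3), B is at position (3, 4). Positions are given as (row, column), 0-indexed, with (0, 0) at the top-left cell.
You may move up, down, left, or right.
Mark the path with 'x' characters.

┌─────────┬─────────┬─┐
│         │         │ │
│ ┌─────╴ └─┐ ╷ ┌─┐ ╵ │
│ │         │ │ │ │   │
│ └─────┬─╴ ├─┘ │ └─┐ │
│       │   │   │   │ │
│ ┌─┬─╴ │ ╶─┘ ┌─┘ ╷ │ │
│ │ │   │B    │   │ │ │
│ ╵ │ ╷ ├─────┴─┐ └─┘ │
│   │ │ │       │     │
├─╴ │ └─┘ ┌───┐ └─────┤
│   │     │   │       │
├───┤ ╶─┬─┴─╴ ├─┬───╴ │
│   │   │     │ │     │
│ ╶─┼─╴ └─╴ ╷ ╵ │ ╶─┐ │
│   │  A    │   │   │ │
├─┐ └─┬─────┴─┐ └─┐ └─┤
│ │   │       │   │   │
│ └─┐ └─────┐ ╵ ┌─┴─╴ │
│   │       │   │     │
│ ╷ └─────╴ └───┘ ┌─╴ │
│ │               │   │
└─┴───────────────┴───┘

Finding the shortest path from (7, 3) to (3, 4):
Path length: 21 steps
Directions: up → left → up → up → up → right → up → left → left → left → up → up → right → right → right → right → down → right → down → left → down

Solution:

┌─────────┬─────────┬─┐
│x x x x x│         │ │
│ ┌─────╴ └─┐ ╷ ┌─┐ ╵ │
│x│      x x│ │ │ │   │
│ └─────┬─╴ ├─┘ │ └─┐ │
│x x x x│x x│   │   │ │
│ ┌─┬─╴ │ ╶─┘ ┌─┘ ╷ │ │
│ │ │x x│B    │   │ │ │
│ ╵ │ ╷ ├─────┴─┐ └─┘ │
│   │x│ │       │     │
├─╴ │ └─┘ ┌───┐ └─────┤
│   │x    │   │       │
├───┤ ╶─┬─┴─╴ ├─┬───╴ │
│   │x x│     │ │     │
│ ╶─┼─╴ └─╴ ╷ ╵ │ ╶─┐ │
│   │  A    │   │   │ │
├─┐ └─┬─────┴─┐ └─┐ └─┤
│ │   │       │   │   │
│ └─┐ └─────┐ ╵ ┌─┴─╴ │
│   │       │   │     │
│ ╷ └─────╴ └───┘ ┌─╴ │
│ │               │   │
└─┴───────────────┴───┘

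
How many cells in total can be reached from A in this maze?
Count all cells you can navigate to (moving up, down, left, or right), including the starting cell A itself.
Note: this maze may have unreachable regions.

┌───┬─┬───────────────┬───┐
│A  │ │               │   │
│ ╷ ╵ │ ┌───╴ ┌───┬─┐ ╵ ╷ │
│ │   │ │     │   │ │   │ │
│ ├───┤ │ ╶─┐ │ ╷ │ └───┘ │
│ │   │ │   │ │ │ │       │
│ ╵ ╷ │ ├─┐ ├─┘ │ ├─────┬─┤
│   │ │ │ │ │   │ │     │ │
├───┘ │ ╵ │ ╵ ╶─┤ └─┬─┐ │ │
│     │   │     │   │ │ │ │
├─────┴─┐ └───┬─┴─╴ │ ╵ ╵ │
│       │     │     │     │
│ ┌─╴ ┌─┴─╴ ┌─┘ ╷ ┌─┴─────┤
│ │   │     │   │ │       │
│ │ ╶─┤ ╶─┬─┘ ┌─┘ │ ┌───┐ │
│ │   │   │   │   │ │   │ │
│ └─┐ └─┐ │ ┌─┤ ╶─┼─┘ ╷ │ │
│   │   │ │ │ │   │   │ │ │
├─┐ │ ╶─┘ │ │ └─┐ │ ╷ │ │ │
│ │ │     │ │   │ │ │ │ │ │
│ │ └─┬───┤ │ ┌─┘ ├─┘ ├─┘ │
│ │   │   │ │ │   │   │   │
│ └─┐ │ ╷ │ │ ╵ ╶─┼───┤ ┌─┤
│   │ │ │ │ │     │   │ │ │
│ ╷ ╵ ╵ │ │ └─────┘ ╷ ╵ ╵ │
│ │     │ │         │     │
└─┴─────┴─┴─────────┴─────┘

Using BFS/flood-fill to find all reachable cells from A:
Maze size: 13 × 13 = 169 total cells
154 cell(s) are walled off and cannot be reached from A.
Reachable cells: 15

Reachable region (· marks reachable cells):

┌───┬─┬───────────────┬───┐
│A ·│·│               │   │
│ ╷ ╵ │ ┌───╴ ┌───┬─┐ ╵ ╷ │
│·│· ·│ │     │   │ │   │ │
│ ├───┤ │ ╶─┐ │ ╷ │ └───┘ │
│·│· ·│ │   │ │ │ │       │
│ ╵ ╷ │ ├─┐ ├─┘ │ ├─────┬─┤
│· ·│·│ │ │ │   │ │     │ │
├───┘ │ ╵ │ ╵ ╶─┤ └─┬─┐ │ │
│· · ·│   │     │   │ │ │ │
├─────┴─┐ └───┬─┴─╴ │ ╵ ╵ │
│       │     │     │     │
│ ┌─╴ ┌─┴─╴ ┌─┘ ╷ ┌─┴─────┤
│ │   │     │   │ │       │
│ │ ╶─┤ ╶─┬─┘ ┌─┘ │ ┌───┐ │
│ │   │   │   │   │ │   │ │
│ └─┐ └─┐ │ ┌─┤ ╶─┼─┘ ╷ │ │
│   │   │ │ │ │   │   │ │ │
├─┐ │ ╶─┘ │ │ └─┐ │ ╷ │ │ │
│ │ │     │ │   │ │ │ │ │ │
│ │ └─┬───┤ │ ┌─┘ ├─┘ ├─┘ │
│ │   │   │ │ │   │   │   │
│ └─┐ │ ╷ │ │ ╵ ╶─┼───┤ ┌─┤
│   │ │ │ │ │     │   │ │ │
│ ╷ ╵ ╵ │ │ └─────┘ ╷ ╵ ╵ │
│ │     │ │         │     │
└─┴─────┴─┴─────────┴─────┘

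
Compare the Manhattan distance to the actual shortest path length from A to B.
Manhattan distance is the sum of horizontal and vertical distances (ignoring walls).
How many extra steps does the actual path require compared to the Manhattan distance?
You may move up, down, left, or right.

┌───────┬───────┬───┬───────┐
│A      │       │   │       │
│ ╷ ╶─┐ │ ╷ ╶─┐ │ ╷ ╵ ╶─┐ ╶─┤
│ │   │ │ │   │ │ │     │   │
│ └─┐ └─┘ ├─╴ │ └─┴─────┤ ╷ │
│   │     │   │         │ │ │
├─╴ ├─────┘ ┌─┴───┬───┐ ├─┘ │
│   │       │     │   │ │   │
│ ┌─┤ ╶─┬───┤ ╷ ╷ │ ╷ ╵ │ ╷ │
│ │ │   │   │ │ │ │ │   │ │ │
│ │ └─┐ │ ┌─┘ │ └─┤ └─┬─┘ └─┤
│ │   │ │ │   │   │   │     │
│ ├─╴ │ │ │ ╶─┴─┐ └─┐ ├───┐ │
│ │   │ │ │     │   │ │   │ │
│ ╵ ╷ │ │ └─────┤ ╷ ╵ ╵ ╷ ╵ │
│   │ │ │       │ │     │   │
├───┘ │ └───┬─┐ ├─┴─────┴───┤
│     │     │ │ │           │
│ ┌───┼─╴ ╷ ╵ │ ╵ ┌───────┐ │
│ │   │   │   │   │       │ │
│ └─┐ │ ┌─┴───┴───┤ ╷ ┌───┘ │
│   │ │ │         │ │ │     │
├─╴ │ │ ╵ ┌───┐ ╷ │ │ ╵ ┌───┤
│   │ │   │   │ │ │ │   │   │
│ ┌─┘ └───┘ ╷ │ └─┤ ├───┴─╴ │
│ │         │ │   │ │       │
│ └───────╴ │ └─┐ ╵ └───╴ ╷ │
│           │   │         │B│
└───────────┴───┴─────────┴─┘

Manhattan distance: |13 - 0| + |13 - 0| = 26
Actual path length: 44
Extra steps: 44 - 26 = 18

Solution:

┌───────┬───────┬───┬───────┐
│A ↓    │↱ ↓    │   │       │
│ ╷ ╶─┐ │ ╷ ╶─┐ │ ╷ ╵ ╶─┐ ╶─┤
│ │↳ ↓│ │↑│↳ ↓│ │ │     │   │
│ └─┐ └─┘ ├─╴ │ └─┴─────┤ ╷ │
│   │↳ → ↑│↓ ↲│         │ │ │
├─╴ ├─────┘ ┌─┴───┬───┐ ├─┘ │
│   │↓ ← ← ↲│     │   │ │   │
│ ┌─┤ ╶─┬───┤ ╷ ╷ │ ╷ ╵ │ ╷ │
│ │ │↳ ↓│   │ │ │ │ │   │ │ │
│ │ └─┐ │ ┌─┘ │ └─┤ └─┬─┘ └─┤
│ │   │↓│ │   │   │   │     │
│ ├─╴ │ │ │ ╶─┴─┐ └─┐ ├───┐ │
│ │   │↓│ │     │   │ │   │ │
│ ╵ ╷ │ │ └─────┤ ╷ ╵ ╵ ╷ ╵ │
│   │ │↓│       │ │     │   │
├───┘ │ └───┬─┐ ├─┴─────┴───┤
│     │↳ ↓  │ │ │           │
│ ┌───┼─╴ ╷ ╵ │ ╵ ┌───────┐ │
│ │   │↓ ↲│   │   │       │ │
│ └─┐ │ ┌─┴───┴───┤ ╷ ┌───┘ │
│   │ │↓│↱ → → ↓  │ │ │     │
├─╴ │ │ ╵ ┌───┐ ╷ │ │ ╵ ┌───┤
│   │ │↳ ↑│   │↓│ │ │   │   │
│ ┌─┘ └───┘ ╷ │ └─┤ ├───┴─╴ │
│ │         │ │↳ ↓│ │    ↱ ↓│
│ └───────╴ │ └─┐ ╵ └───╴ ╷ │
│           │   │↳ → → → ↑│B│
└───────────┴───┴─────────┴─┘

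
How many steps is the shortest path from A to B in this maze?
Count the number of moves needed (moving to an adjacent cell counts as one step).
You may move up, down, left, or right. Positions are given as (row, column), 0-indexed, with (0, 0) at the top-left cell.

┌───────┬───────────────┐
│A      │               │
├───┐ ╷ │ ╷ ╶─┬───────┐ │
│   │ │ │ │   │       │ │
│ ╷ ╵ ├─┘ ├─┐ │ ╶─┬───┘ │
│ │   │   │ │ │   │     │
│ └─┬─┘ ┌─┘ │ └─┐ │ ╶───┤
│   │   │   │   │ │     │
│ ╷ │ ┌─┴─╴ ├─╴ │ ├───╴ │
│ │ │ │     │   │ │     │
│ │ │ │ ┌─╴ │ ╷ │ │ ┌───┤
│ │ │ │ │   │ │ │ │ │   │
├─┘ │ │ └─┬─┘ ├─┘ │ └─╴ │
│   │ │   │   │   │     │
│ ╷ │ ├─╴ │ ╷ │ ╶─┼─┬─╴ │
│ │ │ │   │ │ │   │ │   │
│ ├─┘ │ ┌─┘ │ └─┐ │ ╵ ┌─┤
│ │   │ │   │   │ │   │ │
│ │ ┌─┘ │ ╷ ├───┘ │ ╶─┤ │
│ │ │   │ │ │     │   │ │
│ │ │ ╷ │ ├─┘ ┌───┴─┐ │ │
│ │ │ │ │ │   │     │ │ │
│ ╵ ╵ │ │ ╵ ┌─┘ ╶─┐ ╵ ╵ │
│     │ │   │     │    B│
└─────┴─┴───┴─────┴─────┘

Using BFS to find shortest path:
Start: (0, 0), End: (11, 11)
Path found:
(0,0) → (0,1) → (0,2) → (1,2) → (2,2) → (2,1) → (1,1) → (1,0) → (2,0) → (3,0) → (3,1) → (4,1) → (5,1) → (6,1) → (6,0) → (7,0) → (8,0) → (9,0) → (10,0) → (11,0) → (11,1) → (10,1) → (9,1) → (8,1) → (8,2) → (7,2) → (6,2) → (5,2) → (4,2) → (3,2) → (3,3) → (2,3) → (2,4) → (1,4) → (0,4) → (0,5) → (0,6) → (0,7) → (0,8) → (0,9) → (0,10) → (0,11) → (1,11) → (2,11) → (2,10) → (2,9) → (3,9) → (3,10) → (3,11) → (4,11) → (4,10) → (4,9) → (5,9) → (6,9) → (6,10) → (6,11) → (7,11) → (7,10) → (8,10) → (8,9) → (9,9) → (9,10) → (10,10) → (11,10) → (11,11)
Number of steps: 64

Solution:

┌───────┬───────────────┐
│A → ↓  │↱ → → → → → → ↓│
├───┐ ╷ │ ╷ ╶─┬───────┐ │
│↓ ↰│↓│ │↑│   │       │↓│
│ ╷ ╵ ├─┘ ├─┐ │ ╶─┬───┘ │
│↓│↑ ↲│↱ ↑│ │ │   │↓ ← ↲│
│ └─┬─┘ ┌─┘ │ └─┐ │ ╶───┤
│↳ ↓│↱ ↑│   │   │ │↳ → ↓│
│ ╷ │ ┌─┴─╴ ├─╴ │ ├───╴ │
│ │↓│↑│     │   │ │↓ ← ↲│
│ │ │ │ ┌─╴ │ ╷ │ │ ┌───┤
│ │↓│↑│ │   │ │ │ │↓│   │
├─┘ │ │ └─┬─┘ ├─┘ │ └─╴ │
│↓ ↲│↑│   │   │   │↳ → ↓│
│ ╷ │ ├─╴ │ ╷ │ ╶─┼─┬─╴ │
│↓│ │↑│   │ │ │   │ │↓ ↲│
│ ├─┘ │ ┌─┘ │ └─┐ │ ╵ ┌─┤
│↓│↱ ↑│ │   │   │ │↓ ↲│ │
│ │ ┌─┘ │ ╷ ├───┘ │ ╶─┤ │
│↓│↑│   │ │ │     │↳ ↓│ │
│ │ │ ╷ │ ├─┘ ┌───┴─┐ │ │
│↓│↑│ │ │ │   │     │↓│ │
│ ╵ ╵ │ │ ╵ ┌─┘ ╶─┐ ╵ ╵ │
│↳ ↑  │ │   │     │  ↳ B│
└─────┴─┴───┴─────┴─────┘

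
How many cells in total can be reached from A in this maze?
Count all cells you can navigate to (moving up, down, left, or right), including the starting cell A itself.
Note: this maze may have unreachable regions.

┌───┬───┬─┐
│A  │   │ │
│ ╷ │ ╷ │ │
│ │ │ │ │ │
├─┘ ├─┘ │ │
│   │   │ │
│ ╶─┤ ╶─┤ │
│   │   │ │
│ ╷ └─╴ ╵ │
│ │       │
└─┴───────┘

Using BFS/flood-fill to find all reachable cells from A:
Maze size: 5 × 5 = 25 total cells
All cells are reachable — the maze is fully connected.
Reachable cells: 25

Reachable region (· marks reachable cells):

┌───┬───┬─┐
│A ·│· ·│·│
│ ╷ │ ╷ │ │
│·│·│·│·│·│
├─┘ ├─┘ │ │
│· ·│· ·│·│
│ ╶─┤ ╶─┤ │
│· ·│· ·│·│
│ ╷ └─╴ ╵ │
│·│· · · ·│
└─┴───────┘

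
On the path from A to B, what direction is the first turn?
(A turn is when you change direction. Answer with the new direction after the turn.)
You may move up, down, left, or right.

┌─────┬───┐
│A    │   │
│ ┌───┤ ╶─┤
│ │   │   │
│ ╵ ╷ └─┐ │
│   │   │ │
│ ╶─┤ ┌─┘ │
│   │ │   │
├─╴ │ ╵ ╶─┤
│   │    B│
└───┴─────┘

Directions: down, down, right, up, right, down, down, down, right, right
First turn direction: right

Solution:

┌─────┬───┐
│A    │   │
│ ┌───┤ ╶─┤
│↓│↱ ↓│   │
│ ╵ ╷ └─┐ │
│↳ ↑│↓  │ │
│ ╶─┤ ┌─┘ │
│   │↓│   │
├─╴ │ ╵ ╶─┤
│   │↳ → B│
└───┴─────┘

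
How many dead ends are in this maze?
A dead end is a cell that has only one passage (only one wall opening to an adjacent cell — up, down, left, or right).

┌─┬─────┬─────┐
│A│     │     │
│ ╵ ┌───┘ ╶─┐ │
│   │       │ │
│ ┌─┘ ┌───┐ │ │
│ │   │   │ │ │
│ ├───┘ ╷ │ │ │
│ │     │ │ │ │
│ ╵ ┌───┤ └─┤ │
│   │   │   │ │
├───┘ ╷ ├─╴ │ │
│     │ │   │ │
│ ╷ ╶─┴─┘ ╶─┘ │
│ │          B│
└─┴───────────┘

Checking each cell for number of passages:

Dead ends found at positions:
  (0, 0)
  (0, 3)
  (2, 1)
  (3, 5)
  (5, 3)
  (6, 0)
Total dead ends: 6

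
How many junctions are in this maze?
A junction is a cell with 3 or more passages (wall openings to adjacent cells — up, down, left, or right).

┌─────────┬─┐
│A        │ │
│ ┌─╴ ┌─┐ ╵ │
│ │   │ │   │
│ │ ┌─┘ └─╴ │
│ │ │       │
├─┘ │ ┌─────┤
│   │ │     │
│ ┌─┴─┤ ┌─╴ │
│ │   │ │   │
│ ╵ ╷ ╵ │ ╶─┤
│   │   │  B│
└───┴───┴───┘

Checking each cell for number of passages:

Junctions found (3+ passages):
  (0, 2): 3 passages
  (1, 5): 3 passages
  (2, 3): 3 passages
Total junctions: 3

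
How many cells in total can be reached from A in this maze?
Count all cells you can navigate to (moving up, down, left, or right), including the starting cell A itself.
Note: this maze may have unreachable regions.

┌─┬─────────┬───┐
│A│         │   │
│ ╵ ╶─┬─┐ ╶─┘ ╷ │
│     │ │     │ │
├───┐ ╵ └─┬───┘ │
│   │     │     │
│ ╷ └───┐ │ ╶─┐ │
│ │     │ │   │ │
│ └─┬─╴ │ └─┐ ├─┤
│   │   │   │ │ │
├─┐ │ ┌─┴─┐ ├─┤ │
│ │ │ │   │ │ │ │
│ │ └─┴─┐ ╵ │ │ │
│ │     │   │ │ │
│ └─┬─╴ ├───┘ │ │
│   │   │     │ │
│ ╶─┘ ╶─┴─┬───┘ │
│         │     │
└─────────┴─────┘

Using BFS/flood-fill to find all reachable cells from A:
Maze size: 9 × 8 = 72 total cells
38 cell(s) are walled off and cannot be reached from A.
Reachable cells: 34

Reachable region (· marks reachable cells):

┌─┬─────────┬───┐
│A│· · · · ·│· ·│
│ ╵ ╶─┬─┐ ╶─┘ ╷ │
│· · ·│·│· · ·│·│
├───┐ ╵ └─┬───┘ │
│   │· · ·│· · ·│
│ ╷ └───┐ │ ╶─┐ │
│ │     │·│· ·│·│
│ └─┬─╴ │ └─┐ ├─┤
│   │   │· ·│·│ │
├─┐ │ ┌─┴─┐ ├─┤ │
│ │ │ │· ·│·│ │ │
│ │ └─┴─┐ ╵ │ │ │
│ │     │· ·│ │ │
│ └─┬─╴ ├───┘ │ │
│   │   │     │ │
│ ╶─┘ ╶─┴─┬───┘ │
│         │     │
└─────────┴─────┘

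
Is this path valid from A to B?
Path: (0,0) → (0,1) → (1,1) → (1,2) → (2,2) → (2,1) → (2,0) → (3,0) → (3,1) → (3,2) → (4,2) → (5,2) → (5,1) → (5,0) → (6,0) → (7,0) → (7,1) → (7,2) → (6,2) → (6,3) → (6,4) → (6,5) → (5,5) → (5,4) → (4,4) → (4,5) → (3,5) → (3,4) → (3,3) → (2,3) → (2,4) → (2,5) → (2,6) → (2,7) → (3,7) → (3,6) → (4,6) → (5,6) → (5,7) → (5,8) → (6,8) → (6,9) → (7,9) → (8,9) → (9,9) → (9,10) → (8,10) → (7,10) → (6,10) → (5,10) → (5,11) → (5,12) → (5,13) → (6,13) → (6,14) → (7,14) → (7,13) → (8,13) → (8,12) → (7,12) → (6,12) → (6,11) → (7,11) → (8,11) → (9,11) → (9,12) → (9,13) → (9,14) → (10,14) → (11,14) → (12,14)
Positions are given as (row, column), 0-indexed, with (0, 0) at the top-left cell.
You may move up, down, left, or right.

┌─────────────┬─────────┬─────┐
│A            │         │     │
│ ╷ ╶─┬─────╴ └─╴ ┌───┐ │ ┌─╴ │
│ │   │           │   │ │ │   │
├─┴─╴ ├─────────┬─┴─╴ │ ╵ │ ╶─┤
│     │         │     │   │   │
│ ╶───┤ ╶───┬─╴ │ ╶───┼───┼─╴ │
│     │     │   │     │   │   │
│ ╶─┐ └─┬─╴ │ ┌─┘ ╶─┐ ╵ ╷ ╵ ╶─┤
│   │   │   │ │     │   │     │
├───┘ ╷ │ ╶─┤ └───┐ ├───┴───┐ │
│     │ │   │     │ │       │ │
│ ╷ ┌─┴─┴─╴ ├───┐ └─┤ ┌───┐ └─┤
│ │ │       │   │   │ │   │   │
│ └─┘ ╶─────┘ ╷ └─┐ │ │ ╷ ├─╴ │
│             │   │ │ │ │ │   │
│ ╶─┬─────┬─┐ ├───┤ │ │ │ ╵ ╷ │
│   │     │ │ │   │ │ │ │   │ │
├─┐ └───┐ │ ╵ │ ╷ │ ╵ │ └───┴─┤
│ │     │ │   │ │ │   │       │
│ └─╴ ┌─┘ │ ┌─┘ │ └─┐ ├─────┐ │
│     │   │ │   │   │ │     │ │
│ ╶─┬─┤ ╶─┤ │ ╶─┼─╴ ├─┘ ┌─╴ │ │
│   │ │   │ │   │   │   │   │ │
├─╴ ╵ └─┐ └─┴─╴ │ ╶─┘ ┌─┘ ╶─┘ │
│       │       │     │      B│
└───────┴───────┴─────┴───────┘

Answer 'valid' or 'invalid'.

Checking path validity:
Result: All consecutive moves are passable.

valid

Correct solution:

┌─────────────┬─────────┬─────┐
│A ↓          │         │     │
│ ╷ ╶─┬─────╴ └─╴ ┌───┐ │ ┌─╴ │
│ │↳ ↓│           │   │ │ │   │
├─┴─╴ ├─────────┬─┴─╴ │ ╵ │ ╶─┤
│↓ ← ↲│↱ → → → ↓│     │   │   │
│ ╶───┤ ╶───┬─╴ │ ╶───┼───┼─╴ │
│↳ → ↓│↑ ← ↰│↓ ↲│     │   │   │
│ ╶─┐ └─┬─╴ │ ┌─┘ ╶─┐ ╵ ╷ ╵ ╶─┤
│   │↓  │↱ ↑│↓│     │   │     │
├───┘ ╷ │ ╶─┤ └───┐ ├───┴───┐ │
│↓ ← ↲│ │↑ ↰│↳ → ↓│ │↱ → → ↓│ │
│ ╷ ┌─┴─┴─╴ ├───┐ └─┤ ┌───┐ └─┤
│↓│ │↱ → → ↑│   │↳ ↓│↑│↓ ↰│↳ ↓│
│ └─┘ ╶─────┘ ╷ └─┐ │ │ ╷ ├─╴ │
│↳ → ↑        │   │↓│↑│↓│↑│↓ ↲│
│ ╶─┬─────┬─┐ ├───┤ │ │ │ ╵ ╷ │
│   │     │ │ │   │↓│↑│↓│↑ ↲│ │
├─┐ └───┐ │ ╵ │ ╷ │ ╵ │ └───┴─┤
│ │     │ │   │ │ │↳ ↑│↳ → → ↓│
│ └─╴ ┌─┘ │ ┌─┘ │ └─┐ ├─────┐ │
│     │   │ │   │   │ │     │↓│
│ ╶─┬─┤ ╶─┤ │ ╶─┼─╴ ├─┘ ┌─╴ │ │
│   │ │   │ │   │   │   │   │↓│
├─╴ ╵ └─┐ └─┴─╴ │ ╶─┘ ┌─┘ ╶─┘ │
│       │       │     │      B│
└───────┴───────┴─────┴───────┘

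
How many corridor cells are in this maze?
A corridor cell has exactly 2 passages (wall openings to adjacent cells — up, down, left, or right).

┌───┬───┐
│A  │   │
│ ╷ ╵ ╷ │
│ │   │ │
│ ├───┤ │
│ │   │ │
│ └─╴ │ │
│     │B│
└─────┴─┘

Counting cells with exactly 2 passages:
Total corridor cells: 14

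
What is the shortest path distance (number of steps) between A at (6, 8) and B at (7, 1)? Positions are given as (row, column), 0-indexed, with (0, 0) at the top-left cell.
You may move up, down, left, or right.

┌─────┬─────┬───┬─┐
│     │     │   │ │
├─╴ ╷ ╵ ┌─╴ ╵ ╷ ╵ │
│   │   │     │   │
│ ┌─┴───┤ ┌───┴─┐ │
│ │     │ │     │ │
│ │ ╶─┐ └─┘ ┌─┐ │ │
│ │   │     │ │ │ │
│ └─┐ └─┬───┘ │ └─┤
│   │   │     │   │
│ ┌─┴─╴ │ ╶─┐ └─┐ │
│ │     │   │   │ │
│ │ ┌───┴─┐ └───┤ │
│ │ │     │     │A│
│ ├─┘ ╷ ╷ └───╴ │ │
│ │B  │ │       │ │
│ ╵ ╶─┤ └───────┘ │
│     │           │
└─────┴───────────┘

Finding path from (6, 8) to (7, 1):
Path: (6,8) → (7,8) → (8,8) → (8,7) → (8,6) → (8,5) → (8,4) → (8,3) → (7,3) → (6,3) → (6,2) → (7,2) → (7,1)
Distance: 12 steps

Solution:

┌─────┬─────┬───┬─┐
│     │     │   │ │
├─╴ ╷ ╵ ┌─╴ ╵ ╷ ╵ │
│   │   │     │   │
│ ┌─┴───┤ ┌───┴─┐ │
│ │     │ │     │ │
│ │ ╶─┐ └─┘ ┌─┐ │ │
│ │   │     │ │ │ │
│ └─┐ └─┬───┘ │ └─┤
│   │   │     │   │
│ ┌─┴─╴ │ ╶─┐ └─┐ │
│ │     │   │   │ │
│ │ ┌───┴─┐ └───┤ │
│ │ │↓ ↰  │     │A│
│ ├─┘ ╷ ╷ └───╴ │ │
│ │B ↲│↑│       │↓│
│ ╵ ╶─┤ └───────┘ │
│     │↑ ← ← ← ← ↲│
└─────┴───────────┘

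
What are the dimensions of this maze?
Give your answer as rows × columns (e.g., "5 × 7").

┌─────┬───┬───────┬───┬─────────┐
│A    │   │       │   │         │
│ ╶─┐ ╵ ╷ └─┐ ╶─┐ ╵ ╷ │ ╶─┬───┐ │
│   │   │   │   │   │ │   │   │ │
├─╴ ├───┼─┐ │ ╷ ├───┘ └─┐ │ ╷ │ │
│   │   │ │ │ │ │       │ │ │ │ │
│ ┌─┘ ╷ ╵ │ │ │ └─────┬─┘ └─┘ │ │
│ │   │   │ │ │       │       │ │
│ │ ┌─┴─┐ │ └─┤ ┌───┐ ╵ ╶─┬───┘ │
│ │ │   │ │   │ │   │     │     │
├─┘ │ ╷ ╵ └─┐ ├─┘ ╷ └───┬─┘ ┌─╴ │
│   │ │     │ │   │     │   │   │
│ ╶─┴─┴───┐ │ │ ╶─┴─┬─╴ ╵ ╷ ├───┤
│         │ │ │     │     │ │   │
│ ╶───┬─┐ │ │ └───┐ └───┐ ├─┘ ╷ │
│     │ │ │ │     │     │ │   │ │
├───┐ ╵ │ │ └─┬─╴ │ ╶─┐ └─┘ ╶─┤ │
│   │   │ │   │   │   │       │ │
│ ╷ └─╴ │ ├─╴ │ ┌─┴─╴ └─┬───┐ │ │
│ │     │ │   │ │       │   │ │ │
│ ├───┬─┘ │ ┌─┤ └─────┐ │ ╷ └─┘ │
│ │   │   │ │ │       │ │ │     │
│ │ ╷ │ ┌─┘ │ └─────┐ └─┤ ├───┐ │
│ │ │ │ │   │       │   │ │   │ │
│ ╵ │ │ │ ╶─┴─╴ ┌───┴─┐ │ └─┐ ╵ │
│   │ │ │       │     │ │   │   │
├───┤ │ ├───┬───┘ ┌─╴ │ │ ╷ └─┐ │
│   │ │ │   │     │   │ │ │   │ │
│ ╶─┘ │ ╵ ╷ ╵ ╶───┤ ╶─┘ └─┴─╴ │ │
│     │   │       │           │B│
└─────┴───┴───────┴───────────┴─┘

Counting the maze dimensions:
Rows (vertical): 15
Columns (horizontal): 16
Dimensions: 15 × 16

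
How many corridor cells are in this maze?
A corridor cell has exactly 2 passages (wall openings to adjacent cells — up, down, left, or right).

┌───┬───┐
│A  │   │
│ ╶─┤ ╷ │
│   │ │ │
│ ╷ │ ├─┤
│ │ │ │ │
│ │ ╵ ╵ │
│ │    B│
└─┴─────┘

Counting cells with exactly 2 passages:
Total corridor cells: 10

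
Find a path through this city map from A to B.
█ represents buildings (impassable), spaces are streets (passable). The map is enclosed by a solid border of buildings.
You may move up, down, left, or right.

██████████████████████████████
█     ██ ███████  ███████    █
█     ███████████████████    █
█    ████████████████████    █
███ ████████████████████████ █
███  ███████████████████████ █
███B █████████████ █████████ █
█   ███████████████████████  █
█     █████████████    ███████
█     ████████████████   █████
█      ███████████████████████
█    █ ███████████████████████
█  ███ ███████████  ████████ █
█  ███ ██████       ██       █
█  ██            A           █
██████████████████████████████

Finding the shortest path from A to B:
Movement: cardinal only
Path length: 22 steps
Directions: left → left → left → left → left → left → left → left → left → left → left → up → up → up → up → left → up → up → left → left → up → up

Solution:

██████████████████████████████
█     ██ ███████  ███████    █
█     ███████████████████    █
█    ████████████████████    █
███ ████████████████████████ █
███  ███████████████████████ █
███B █████████████ █████████ █
█  ↑███████████████████████  █
█  ↑←↰█████████████    ███████
█    ↑████████████████   █████
█    ↑↰███████████████████████
█    █↑███████████████████████
█  ███↑███████████  ████████ █
█  ███↑██████       ██       █
█  ██ ↑←←←←←←←←←←A           █
██████████████████████████████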